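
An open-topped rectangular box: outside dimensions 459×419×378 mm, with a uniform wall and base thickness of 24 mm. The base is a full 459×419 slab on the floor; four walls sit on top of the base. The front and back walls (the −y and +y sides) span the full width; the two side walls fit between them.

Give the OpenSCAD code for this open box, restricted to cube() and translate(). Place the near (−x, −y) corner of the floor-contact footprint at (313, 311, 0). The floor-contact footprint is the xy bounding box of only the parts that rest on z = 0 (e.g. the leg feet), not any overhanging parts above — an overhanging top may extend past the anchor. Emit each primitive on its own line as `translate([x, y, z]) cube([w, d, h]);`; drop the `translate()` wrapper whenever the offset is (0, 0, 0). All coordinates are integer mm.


translate([313, 311, 0]) cube([459, 419, 24]);
translate([313, 311, 24]) cube([459, 24, 354]);
translate([313, 706, 24]) cube([459, 24, 354]);
translate([313, 335, 24]) cube([24, 371, 354]);
translate([748, 335, 24]) cube([24, 371, 354]);


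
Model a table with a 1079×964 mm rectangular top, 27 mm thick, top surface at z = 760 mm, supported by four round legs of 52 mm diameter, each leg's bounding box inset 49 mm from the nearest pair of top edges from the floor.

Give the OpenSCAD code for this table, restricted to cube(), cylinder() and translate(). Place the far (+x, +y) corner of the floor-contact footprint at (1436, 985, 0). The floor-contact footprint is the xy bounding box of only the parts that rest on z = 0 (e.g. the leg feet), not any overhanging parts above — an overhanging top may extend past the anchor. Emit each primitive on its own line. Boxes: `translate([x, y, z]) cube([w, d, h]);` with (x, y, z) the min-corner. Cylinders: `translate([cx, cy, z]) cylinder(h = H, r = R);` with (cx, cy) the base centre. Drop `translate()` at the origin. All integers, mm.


translate([406, 70, 733]) cube([1079, 964, 27]);
translate([481, 145, 0]) cylinder(h = 733, r = 26);
translate([1410, 145, 0]) cylinder(h = 733, r = 26);
translate([481, 959, 0]) cylinder(h = 733, r = 26);
translate([1410, 959, 0]) cylinder(h = 733, r = 26);


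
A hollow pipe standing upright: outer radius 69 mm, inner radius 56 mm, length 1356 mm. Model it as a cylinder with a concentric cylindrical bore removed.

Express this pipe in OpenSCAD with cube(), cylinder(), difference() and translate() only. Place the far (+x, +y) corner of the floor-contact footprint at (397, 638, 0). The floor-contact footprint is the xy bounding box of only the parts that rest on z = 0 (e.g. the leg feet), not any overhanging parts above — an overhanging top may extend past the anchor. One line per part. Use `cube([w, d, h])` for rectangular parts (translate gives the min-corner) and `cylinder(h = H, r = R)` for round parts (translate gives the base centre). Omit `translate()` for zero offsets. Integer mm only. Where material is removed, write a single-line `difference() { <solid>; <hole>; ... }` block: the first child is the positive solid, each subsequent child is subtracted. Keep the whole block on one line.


difference() { translate([328, 569, 0]) cylinder(h = 1356, r = 69); translate([328, 569, 0]) cylinder(h = 1356, r = 56); }


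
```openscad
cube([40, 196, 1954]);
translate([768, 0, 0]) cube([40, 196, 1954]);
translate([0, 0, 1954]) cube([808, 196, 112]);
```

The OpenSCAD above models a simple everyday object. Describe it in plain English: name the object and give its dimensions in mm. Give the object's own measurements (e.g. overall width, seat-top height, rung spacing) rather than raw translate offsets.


A door frame. The clear opening is 728 mm wide and 1954 mm high. Two 40 mm wide jambs, 196 mm deep, stand either side of the opening from the floor to the top of the opening. A 112 mm thick head sits across the top of both jambs, spanning the full outside width of the frame.


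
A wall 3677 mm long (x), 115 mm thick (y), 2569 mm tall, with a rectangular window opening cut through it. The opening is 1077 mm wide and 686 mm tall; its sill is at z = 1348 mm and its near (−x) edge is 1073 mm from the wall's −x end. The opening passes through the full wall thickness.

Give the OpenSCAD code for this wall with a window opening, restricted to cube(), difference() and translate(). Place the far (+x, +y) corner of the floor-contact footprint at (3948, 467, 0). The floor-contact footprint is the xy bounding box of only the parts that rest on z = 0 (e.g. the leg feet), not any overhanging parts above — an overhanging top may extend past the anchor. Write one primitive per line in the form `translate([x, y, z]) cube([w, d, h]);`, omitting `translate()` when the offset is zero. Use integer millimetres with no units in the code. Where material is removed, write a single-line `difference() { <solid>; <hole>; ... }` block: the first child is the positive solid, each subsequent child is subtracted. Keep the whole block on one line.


difference() { translate([271, 352, 0]) cube([3677, 115, 2569]); translate([1344, 352, 1348]) cube([1077, 115, 686]); }


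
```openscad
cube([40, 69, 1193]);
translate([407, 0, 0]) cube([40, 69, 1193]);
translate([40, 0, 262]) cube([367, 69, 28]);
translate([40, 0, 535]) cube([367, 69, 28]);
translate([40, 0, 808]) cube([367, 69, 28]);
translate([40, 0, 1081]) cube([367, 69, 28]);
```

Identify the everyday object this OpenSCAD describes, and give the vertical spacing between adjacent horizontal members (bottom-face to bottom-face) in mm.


A ladder. The rung spacing is 273 mm.

Two tall 40×69 posts with 4 short bars between them — a ladder. Adjacent rungs sit at z = 262 and z = 535, so the spacing is 535 − 262 = 273 mm.


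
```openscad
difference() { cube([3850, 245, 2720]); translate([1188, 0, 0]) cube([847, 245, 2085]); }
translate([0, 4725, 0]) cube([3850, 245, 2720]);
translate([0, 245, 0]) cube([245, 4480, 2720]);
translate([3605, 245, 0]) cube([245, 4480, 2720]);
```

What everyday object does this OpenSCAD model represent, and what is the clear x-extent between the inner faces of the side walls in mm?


A single room. The interior width is 3360 mm.

Four walls enclosing a rectangle with a door in the front wall — a room. Outside width 3850 minus two 245 mm walls gives 3360 mm.


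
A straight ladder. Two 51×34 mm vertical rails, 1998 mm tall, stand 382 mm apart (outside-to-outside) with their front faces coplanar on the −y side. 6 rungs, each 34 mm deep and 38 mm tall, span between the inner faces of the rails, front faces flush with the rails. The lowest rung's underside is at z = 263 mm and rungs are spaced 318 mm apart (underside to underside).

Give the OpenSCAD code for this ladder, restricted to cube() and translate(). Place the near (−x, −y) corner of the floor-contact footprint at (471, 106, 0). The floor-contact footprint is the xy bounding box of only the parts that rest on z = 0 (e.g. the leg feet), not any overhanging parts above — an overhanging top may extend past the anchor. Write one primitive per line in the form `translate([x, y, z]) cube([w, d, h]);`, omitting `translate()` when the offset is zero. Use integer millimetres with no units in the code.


translate([471, 106, 0]) cube([51, 34, 1998]);
translate([802, 106, 0]) cube([51, 34, 1998]);
translate([522, 106, 263]) cube([280, 34, 38]);
translate([522, 106, 581]) cube([280, 34, 38]);
translate([522, 106, 899]) cube([280, 34, 38]);
translate([522, 106, 1217]) cube([280, 34, 38]);
translate([522, 106, 1535]) cube([280, 34, 38]);
translate([522, 106, 1853]) cube([280, 34, 38]);


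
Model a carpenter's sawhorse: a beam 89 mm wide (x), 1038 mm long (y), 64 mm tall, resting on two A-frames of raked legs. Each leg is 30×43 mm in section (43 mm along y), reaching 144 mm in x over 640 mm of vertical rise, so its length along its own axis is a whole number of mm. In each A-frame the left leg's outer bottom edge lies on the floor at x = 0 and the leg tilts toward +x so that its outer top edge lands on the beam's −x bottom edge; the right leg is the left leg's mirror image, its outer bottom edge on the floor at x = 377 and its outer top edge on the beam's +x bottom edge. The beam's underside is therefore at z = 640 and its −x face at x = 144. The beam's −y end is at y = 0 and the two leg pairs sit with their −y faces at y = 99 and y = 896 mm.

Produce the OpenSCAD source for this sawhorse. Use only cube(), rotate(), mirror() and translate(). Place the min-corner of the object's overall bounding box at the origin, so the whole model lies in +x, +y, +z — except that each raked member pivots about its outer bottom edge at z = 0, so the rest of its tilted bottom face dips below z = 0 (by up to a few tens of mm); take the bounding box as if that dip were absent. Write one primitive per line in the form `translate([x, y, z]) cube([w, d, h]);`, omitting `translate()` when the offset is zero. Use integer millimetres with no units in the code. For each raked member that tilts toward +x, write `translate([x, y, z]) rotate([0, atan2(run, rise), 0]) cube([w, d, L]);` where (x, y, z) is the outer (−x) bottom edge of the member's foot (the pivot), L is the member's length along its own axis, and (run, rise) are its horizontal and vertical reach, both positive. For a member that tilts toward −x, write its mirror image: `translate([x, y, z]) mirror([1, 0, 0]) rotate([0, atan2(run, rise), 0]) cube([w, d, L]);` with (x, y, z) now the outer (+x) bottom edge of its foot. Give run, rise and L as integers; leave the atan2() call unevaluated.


// leg length = √(144² + 640²) = 656
// right-leg outer foot x = 2·144 + 89 = 377
// beam min-corner = (144, 0, 640)
translate([144, 0, 640]) cube([89, 1038, 64]);
translate([0, 99, 0]) rotate([0, atan2(144, 640), 0]) cube([30, 43, 656]);
translate([377, 99, 0]) mirror([1, 0, 0]) rotate([0, atan2(144, 640), 0]) cube([30, 43, 656]);
translate([0, 896, 0]) rotate([0, atan2(144, 640), 0]) cube([30, 43, 656]);
translate([377, 896, 0]) mirror([1, 0, 0]) rotate([0, atan2(144, 640), 0]) cube([30, 43, 656]);


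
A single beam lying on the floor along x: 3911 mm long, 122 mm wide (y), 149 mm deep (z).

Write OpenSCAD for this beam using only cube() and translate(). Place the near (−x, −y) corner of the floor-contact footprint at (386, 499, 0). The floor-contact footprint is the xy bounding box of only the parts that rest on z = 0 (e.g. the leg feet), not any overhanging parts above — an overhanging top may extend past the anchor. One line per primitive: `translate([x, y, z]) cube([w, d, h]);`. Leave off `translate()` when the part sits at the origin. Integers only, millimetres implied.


translate([386, 499, 0]) cube([3911, 122, 149]);


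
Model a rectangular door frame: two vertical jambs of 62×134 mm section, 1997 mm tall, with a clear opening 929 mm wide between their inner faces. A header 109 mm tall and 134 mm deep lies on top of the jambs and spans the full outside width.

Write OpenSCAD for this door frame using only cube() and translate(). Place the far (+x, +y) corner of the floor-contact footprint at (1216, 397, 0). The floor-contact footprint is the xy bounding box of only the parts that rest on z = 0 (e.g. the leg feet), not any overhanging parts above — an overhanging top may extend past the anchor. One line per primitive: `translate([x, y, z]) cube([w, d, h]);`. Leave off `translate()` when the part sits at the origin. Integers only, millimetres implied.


translate([163, 263, 0]) cube([62, 134, 1997]);
translate([1154, 263, 0]) cube([62, 134, 1997]);
translate([163, 263, 1997]) cube([1053, 134, 109]);


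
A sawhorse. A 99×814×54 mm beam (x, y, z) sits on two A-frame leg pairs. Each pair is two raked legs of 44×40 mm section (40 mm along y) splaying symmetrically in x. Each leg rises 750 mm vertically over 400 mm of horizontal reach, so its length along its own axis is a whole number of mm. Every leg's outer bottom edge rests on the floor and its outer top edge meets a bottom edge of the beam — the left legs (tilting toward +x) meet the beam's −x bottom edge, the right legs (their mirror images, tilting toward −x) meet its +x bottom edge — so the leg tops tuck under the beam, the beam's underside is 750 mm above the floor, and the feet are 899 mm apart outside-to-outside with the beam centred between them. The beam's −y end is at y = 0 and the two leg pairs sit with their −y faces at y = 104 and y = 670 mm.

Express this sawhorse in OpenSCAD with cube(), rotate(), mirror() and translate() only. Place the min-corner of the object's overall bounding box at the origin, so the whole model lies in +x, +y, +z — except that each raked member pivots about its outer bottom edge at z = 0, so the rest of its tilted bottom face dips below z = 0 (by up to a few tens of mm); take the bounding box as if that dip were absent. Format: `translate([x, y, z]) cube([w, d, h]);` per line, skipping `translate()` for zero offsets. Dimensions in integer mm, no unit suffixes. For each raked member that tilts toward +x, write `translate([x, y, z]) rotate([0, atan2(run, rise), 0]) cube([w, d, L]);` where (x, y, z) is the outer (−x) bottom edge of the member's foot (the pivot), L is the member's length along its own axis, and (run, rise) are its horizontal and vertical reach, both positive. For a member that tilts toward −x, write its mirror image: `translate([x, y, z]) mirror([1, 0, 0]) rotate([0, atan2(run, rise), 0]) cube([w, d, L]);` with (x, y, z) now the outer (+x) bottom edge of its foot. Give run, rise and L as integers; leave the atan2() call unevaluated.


translate([400, 0, 750]) cube([99, 814, 54]);
translate([0, 104, 0]) rotate([0, atan2(400, 750), 0]) cube([44, 40, 850]);
translate([899, 104, 0]) mirror([1, 0, 0]) rotate([0, atan2(400, 750), 0]) cube([44, 40, 850]);
translate([0, 670, 0]) rotate([0, atan2(400, 750), 0]) cube([44, 40, 850]);
translate([899, 670, 0]) mirror([1, 0, 0]) rotate([0, atan2(400, 750), 0]) cube([44, 40, 850]);


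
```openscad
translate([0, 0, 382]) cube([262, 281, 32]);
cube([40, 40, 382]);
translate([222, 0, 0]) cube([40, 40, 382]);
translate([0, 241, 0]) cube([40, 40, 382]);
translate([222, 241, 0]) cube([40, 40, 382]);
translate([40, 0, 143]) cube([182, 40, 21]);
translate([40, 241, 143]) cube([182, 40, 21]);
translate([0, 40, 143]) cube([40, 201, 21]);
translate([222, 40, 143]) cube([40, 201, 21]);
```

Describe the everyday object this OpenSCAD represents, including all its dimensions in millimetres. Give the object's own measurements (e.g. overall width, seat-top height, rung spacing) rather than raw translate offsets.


A four-legged stool. The seat is a 262×281×32 mm slab whose top surface is at z = 414 mm; four square legs, each 40×40 mm in cross-section, run from the floor (z = 0) to the underside of the seat, each flush with a corner of the seat. Four stretchers, 40 mm wide and 21 mm tall, connect adjacent legs with their undersides at z = 143 mm, each running between the inner faces of the legs it joins and aligned with the legs' outer faces on the other axis.


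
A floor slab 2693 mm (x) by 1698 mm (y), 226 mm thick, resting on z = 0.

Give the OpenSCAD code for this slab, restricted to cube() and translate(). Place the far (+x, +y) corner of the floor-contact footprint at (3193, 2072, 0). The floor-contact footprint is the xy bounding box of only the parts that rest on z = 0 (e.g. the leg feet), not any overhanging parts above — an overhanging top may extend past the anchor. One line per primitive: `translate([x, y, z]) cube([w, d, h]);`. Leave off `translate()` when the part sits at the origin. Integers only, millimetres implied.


translate([500, 374, 0]) cube([2693, 1698, 226]);


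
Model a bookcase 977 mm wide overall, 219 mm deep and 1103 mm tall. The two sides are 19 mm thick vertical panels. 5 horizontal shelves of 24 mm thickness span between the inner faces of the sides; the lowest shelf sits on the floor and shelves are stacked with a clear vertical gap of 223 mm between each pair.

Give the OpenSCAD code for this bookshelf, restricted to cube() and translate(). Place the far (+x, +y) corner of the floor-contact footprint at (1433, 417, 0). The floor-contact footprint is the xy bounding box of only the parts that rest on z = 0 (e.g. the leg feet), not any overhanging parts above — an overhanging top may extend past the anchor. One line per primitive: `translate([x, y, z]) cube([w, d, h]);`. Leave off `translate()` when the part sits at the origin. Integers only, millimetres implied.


translate([456, 198, 0]) cube([19, 219, 1103]);
translate([1414, 198, 0]) cube([19, 219, 1103]);
translate([475, 198, 0]) cube([939, 219, 24]);
translate([475, 198, 247]) cube([939, 219, 24]);
translate([475, 198, 494]) cube([939, 219, 24]);
translate([475, 198, 741]) cube([939, 219, 24]);
translate([475, 198, 988]) cube([939, 219, 24]);


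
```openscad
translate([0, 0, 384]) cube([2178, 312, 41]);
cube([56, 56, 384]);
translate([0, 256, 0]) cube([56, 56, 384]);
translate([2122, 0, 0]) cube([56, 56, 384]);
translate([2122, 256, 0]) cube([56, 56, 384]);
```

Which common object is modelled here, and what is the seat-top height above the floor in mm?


A bench. The seat-top height is 425 mm.

A long slab on four corner posts — a bench. The slab sits at z = 384 with thickness 41, so the top is 384 + 41 = 425 mm.


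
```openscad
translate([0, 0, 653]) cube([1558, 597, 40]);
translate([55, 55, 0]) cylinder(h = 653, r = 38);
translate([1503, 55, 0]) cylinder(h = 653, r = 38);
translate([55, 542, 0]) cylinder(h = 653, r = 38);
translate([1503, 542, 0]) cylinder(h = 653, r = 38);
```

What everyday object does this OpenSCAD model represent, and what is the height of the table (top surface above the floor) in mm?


A table. The table height is 693 mm.

A 1558×597×40 slab sits at z = 653 on four Ø76 mm round legs — a table. The top surface is at 653 + 40 = 693 mm.


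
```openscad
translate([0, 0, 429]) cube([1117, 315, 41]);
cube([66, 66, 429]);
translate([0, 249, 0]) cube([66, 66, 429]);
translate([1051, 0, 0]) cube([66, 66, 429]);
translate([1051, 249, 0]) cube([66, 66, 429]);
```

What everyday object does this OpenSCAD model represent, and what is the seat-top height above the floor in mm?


A bench. The seat-top height is 470 mm.

A long slab on four corner posts — a bench. The slab sits at z = 429 with thickness 41, so the top is 429 + 41 = 470 mm.


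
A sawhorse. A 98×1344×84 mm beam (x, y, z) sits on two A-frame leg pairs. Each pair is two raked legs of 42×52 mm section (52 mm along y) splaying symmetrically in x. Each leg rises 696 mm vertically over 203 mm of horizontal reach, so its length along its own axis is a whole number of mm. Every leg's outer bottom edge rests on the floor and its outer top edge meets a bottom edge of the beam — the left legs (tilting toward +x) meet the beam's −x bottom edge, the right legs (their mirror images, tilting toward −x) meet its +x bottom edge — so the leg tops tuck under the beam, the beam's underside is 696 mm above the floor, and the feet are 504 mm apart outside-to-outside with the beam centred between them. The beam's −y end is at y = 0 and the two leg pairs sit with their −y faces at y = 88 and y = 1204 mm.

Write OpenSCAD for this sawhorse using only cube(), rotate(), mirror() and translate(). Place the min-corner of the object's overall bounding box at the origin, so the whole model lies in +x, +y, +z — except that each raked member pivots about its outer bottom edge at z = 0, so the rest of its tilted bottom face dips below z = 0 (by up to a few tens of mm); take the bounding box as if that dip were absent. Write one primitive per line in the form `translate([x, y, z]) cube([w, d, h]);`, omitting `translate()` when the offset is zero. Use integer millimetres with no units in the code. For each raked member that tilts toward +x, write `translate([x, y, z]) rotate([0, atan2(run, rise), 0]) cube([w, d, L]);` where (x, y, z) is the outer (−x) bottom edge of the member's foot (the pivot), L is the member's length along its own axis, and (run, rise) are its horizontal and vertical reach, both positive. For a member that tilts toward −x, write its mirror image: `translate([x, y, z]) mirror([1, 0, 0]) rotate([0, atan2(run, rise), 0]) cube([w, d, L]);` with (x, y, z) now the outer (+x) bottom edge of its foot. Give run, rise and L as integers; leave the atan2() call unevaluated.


translate([203, 0, 696]) cube([98, 1344, 84]);
translate([0, 88, 0]) rotate([0, atan2(203, 696), 0]) cube([42, 52, 725]);
translate([504, 88, 0]) mirror([1, 0, 0]) rotate([0, atan2(203, 696), 0]) cube([42, 52, 725]);
translate([0, 1204, 0]) rotate([0, atan2(203, 696), 0]) cube([42, 52, 725]);
translate([504, 1204, 0]) mirror([1, 0, 0]) rotate([0, atan2(203, 696), 0]) cube([42, 52, 725]);


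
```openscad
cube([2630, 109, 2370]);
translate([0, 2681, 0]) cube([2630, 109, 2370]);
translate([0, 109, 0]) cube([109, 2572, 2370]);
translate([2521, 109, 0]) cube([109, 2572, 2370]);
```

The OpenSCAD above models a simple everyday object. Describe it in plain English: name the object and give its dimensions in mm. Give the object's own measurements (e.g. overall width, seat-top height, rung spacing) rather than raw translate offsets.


The wall frame of a small rectangular building: four walls, each 2370 mm tall and 109 mm thick, enclosing a footprint 2630 mm (x) by 2790 mm (y) outside-to-outside, with no floor or roof. The front and back walls (the −y and +y sides) span the full width; the two side walls fit between them.


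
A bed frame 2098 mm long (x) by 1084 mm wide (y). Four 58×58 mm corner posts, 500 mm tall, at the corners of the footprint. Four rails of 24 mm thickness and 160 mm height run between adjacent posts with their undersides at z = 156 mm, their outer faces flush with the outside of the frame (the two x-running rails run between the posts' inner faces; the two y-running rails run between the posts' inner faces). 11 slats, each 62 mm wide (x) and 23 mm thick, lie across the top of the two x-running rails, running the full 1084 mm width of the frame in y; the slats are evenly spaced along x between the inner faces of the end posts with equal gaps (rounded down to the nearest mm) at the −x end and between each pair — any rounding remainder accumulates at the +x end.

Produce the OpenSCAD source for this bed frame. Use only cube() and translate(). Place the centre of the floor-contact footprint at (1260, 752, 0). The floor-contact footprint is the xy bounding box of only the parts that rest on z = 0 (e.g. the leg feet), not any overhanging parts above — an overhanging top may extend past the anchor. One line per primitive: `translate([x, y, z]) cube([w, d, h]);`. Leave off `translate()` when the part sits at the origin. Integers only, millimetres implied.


translate([211, 210, 0]) cube([58, 58, 500]);
translate([211, 1236, 0]) cube([58, 58, 500]);
translate([2251, 210, 0]) cube([58, 58, 500]);
translate([2251, 1236, 0]) cube([58, 58, 500]);
translate([269, 210, 156]) cube([1982, 24, 160]);
translate([269, 1270, 156]) cube([1982, 24, 160]);
translate([211, 268, 156]) cube([24, 968, 160]);
translate([2285, 268, 156]) cube([24, 968, 160]);
translate([377, 210, 316]) cube([62, 1084, 23]);
translate([547, 210, 316]) cube([62, 1084, 23]);
translate([717, 210, 316]) cube([62, 1084, 23]);
translate([887, 210, 316]) cube([62, 1084, 23]);
translate([1057, 210, 316]) cube([62, 1084, 23]);
translate([1227, 210, 316]) cube([62, 1084, 23]);
translate([1397, 210, 316]) cube([62, 1084, 23]);
translate([1567, 210, 316]) cube([62, 1084, 23]);
translate([1737, 210, 316]) cube([62, 1084, 23]);
translate([1907, 210, 316]) cube([62, 1084, 23]);
translate([2077, 210, 316]) cube([62, 1084, 23]);


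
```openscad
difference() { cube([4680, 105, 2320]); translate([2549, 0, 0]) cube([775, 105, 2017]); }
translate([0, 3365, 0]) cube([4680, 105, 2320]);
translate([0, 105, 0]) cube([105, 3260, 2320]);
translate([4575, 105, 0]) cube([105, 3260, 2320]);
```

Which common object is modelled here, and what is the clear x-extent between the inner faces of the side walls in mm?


A single room. The interior width is 4470 mm.

Four walls enclosing a rectangle with a door in the front wall — a room. Outside width 4680 minus two 105 mm walls gives 4470 mm.


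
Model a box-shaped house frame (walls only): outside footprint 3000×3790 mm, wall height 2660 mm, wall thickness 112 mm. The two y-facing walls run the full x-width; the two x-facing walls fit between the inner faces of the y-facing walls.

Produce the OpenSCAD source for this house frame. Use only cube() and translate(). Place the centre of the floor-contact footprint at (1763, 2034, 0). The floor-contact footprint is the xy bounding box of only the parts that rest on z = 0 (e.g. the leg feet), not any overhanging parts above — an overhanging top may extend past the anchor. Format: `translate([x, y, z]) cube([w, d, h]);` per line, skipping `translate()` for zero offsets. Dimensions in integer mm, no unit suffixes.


translate([263, 139, 0]) cube([3000, 112, 2660]);
translate([263, 3817, 0]) cube([3000, 112, 2660]);
translate([263, 251, 0]) cube([112, 3566, 2660]);
translate([3151, 251, 0]) cube([112, 3566, 2660]);


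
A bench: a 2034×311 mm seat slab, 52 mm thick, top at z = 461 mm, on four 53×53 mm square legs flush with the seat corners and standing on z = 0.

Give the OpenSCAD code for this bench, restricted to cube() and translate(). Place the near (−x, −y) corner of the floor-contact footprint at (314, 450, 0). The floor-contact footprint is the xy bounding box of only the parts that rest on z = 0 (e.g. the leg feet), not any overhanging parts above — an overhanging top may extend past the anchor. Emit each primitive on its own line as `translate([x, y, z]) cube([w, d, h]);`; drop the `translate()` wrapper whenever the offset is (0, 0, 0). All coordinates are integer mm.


translate([314, 450, 409]) cube([2034, 311, 52]);
translate([314, 450, 0]) cube([53, 53, 409]);
translate([314, 708, 0]) cube([53, 53, 409]);
translate([2295, 450, 0]) cube([53, 53, 409]);
translate([2295, 708, 0]) cube([53, 53, 409]);


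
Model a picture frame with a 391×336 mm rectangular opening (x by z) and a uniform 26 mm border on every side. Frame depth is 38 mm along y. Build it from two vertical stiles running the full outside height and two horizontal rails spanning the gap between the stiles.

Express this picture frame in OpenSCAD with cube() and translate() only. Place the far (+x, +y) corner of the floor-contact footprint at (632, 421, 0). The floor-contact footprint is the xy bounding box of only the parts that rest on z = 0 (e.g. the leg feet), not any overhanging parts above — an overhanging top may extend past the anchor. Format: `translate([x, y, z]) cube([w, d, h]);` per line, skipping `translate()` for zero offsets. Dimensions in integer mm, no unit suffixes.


translate([189, 383, 0]) cube([26, 38, 388]);
translate([606, 383, 0]) cube([26, 38, 388]);
translate([215, 383, 0]) cube([391, 38, 26]);
translate([215, 383, 362]) cube([391, 38, 26]);


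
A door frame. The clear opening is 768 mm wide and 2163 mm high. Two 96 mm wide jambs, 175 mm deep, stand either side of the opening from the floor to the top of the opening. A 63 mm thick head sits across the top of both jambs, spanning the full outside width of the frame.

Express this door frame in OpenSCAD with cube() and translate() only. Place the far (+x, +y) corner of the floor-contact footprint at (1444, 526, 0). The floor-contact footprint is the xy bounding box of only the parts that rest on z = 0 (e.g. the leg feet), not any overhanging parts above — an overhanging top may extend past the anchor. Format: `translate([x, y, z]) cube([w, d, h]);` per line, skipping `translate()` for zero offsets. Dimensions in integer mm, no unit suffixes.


translate([484, 351, 0]) cube([96, 175, 2163]);
translate([1348, 351, 0]) cube([96, 175, 2163]);
translate([484, 351, 2163]) cube([960, 175, 63]);


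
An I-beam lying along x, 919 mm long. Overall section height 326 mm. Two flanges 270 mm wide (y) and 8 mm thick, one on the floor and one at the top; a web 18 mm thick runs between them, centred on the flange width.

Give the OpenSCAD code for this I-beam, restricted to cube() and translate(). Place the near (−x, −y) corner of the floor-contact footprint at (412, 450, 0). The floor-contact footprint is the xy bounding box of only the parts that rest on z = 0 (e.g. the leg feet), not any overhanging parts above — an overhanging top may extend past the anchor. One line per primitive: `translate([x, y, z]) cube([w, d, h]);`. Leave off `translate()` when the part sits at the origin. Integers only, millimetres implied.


translate([412, 450, 0]) cube([919, 270, 8]);
translate([412, 576, 8]) cube([919, 18, 310]);
translate([412, 450, 318]) cube([919, 270, 8]);


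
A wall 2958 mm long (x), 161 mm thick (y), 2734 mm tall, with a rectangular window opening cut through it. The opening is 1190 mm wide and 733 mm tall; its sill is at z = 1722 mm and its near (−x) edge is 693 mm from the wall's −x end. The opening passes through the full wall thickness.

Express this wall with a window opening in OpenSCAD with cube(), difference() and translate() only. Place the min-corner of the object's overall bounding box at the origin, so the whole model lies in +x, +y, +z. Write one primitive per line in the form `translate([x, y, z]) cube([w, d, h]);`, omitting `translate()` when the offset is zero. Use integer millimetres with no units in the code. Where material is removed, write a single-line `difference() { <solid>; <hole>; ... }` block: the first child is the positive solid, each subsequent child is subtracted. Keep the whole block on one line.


difference() { cube([2958, 161, 2734]); translate([693, 0, 1722]) cube([1190, 161, 733]); }


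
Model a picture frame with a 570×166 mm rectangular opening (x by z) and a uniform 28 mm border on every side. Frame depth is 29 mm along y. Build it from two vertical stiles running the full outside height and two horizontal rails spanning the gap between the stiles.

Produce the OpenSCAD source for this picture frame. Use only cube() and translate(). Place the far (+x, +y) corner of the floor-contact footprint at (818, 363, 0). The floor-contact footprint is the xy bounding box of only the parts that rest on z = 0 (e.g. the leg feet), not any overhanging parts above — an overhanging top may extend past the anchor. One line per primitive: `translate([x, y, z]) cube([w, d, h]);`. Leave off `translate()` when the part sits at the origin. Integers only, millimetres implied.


translate([192, 334, 0]) cube([28, 29, 222]);
translate([790, 334, 0]) cube([28, 29, 222]);
translate([220, 334, 0]) cube([570, 29, 28]);
translate([220, 334, 194]) cube([570, 29, 28]);


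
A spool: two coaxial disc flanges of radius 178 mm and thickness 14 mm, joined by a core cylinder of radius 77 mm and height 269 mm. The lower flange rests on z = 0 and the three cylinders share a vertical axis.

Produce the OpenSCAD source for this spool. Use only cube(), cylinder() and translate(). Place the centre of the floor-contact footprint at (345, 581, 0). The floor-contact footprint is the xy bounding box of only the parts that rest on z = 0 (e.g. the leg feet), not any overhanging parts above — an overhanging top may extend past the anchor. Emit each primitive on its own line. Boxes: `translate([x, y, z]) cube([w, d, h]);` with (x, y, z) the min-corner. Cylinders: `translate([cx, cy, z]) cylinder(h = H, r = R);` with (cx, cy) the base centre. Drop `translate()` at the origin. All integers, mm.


translate([345, 581, 0]) cylinder(h = 14, r = 178);
translate([345, 581, 14]) cylinder(h = 269, r = 77);
translate([345, 581, 283]) cylinder(h = 14, r = 178);


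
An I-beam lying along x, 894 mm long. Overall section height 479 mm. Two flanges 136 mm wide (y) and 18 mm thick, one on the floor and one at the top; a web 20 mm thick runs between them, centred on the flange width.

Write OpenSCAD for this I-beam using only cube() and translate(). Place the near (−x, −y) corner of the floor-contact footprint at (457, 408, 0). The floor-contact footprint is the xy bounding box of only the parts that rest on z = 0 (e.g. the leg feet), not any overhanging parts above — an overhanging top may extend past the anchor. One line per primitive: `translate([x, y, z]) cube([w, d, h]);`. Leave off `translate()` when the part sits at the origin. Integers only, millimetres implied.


translate([457, 408, 0]) cube([894, 136, 18]);
translate([457, 466, 18]) cube([894, 20, 443]);
translate([457, 408, 461]) cube([894, 136, 18]);


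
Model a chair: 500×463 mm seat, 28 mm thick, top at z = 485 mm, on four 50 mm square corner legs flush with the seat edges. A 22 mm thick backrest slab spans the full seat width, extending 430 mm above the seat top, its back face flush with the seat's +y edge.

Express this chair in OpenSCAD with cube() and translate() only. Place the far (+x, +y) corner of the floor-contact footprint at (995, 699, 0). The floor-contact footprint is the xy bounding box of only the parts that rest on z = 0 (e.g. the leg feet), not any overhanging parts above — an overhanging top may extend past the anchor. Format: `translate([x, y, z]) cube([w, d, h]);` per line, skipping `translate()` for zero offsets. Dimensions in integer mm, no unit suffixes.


translate([495, 236, 457]) cube([500, 463, 28]);
translate([495, 236, 0]) cube([50, 50, 457]);
translate([945, 236, 0]) cube([50, 50, 457]);
translate([495, 649, 0]) cube([50, 50, 457]);
translate([945, 649, 0]) cube([50, 50, 457]);
translate([495, 677, 485]) cube([500, 22, 430]);


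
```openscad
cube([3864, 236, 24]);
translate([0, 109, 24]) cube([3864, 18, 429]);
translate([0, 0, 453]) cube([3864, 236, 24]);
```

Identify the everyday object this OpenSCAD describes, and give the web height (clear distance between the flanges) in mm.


An I-beam. The web height is 429 mm.

Two wide flanges with a thin centred web — an I-beam. Overall 477 mm minus two 24 mm flanges gives a web of 477 − 2·24 = 429 mm.


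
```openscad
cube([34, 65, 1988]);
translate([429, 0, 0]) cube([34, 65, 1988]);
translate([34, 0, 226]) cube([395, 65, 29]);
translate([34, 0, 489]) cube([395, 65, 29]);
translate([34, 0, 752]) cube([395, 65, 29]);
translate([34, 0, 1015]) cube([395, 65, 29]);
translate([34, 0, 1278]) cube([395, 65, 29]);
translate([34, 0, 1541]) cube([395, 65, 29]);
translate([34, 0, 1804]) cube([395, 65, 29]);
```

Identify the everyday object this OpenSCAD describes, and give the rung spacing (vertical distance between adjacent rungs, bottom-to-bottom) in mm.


A ladder. The rung spacing is 263 mm.

Two tall 34×65 posts with 7 short bars between them — a ladder. Adjacent rungs sit at z = 226 and z = 489, so the spacing is 489 − 226 = 263 mm.


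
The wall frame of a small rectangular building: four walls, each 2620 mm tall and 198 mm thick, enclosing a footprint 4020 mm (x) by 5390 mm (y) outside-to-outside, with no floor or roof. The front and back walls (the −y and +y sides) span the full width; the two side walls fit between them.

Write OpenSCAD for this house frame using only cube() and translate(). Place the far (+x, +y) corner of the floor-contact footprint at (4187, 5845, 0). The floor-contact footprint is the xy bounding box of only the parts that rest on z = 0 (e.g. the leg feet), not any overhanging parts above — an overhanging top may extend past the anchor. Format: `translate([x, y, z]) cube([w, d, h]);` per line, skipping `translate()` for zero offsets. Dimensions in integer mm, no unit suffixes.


translate([167, 455, 0]) cube([4020, 198, 2620]);
translate([167, 5647, 0]) cube([4020, 198, 2620]);
translate([167, 653, 0]) cube([198, 4994, 2620]);
translate([3989, 653, 0]) cube([198, 4994, 2620]);


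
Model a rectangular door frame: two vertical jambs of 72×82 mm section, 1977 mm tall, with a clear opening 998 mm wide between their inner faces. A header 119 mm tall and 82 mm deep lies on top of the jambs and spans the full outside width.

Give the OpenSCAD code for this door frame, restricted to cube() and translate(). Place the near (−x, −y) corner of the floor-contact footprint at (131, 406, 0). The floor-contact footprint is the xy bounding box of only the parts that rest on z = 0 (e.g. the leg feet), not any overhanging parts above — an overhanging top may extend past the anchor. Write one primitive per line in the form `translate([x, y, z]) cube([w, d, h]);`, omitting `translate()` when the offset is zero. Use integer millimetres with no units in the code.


translate([131, 406, 0]) cube([72, 82, 1977]);
translate([1201, 406, 0]) cube([72, 82, 1977]);
translate([131, 406, 1977]) cube([1142, 82, 119]);


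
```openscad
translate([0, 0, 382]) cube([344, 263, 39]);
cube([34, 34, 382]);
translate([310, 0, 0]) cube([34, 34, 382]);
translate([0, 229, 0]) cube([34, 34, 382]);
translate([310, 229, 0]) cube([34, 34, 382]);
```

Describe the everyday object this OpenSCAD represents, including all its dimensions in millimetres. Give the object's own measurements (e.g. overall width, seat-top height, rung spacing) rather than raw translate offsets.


A four-legged stool. The seat is a 344×263×39 mm slab whose top surface is at z = 421 mm; four square legs, each 34×34 mm in cross-section, run from the floor (z = 0) to the underside of the seat, each flush with a corner of the seat.


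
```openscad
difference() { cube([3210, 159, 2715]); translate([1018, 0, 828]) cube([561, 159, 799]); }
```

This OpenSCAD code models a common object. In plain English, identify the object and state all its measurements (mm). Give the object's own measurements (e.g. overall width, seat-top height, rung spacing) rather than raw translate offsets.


A wall 3210 mm long (x), 159 mm thick (y), 2715 mm tall, with a rectangular window opening cut through it. The opening is 561 mm wide and 799 mm tall; its sill is at z = 828 mm and its near (−x) edge is 1018 mm from the wall's −x end. The opening passes through the full wall thickness.


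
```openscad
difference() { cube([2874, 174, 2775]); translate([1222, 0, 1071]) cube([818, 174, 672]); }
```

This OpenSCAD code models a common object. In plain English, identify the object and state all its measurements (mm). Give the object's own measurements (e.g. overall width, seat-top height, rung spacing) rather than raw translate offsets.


A wall 2874 mm long (x), 174 mm thick (y), 2775 mm tall, with a rectangular window opening cut through it. The opening is 818 mm wide and 672 mm tall; its sill is at z = 1071 mm and its near (−x) edge is 1222 mm from the wall's −x end. The opening passes through the full wall thickness.


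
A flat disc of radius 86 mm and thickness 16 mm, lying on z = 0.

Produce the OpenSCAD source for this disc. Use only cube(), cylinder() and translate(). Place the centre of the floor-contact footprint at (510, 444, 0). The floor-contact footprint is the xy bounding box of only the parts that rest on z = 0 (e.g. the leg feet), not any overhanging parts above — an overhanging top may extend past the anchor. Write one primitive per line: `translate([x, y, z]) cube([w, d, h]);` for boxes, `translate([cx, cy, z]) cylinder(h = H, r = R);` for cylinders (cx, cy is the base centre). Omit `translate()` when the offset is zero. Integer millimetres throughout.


translate([510, 444, 0]) cylinder(h = 16, r = 86);


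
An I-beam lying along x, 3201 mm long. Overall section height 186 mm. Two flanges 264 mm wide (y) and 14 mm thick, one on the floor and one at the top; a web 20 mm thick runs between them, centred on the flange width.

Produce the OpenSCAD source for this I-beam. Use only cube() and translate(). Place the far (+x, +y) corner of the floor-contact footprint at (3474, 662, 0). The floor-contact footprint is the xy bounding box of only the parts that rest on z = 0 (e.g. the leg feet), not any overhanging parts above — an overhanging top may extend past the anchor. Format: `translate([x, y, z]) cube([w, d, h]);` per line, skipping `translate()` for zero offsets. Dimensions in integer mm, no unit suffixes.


translate([273, 398, 0]) cube([3201, 264, 14]);
translate([273, 520, 14]) cube([3201, 20, 158]);
translate([273, 398, 172]) cube([3201, 264, 14]);
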